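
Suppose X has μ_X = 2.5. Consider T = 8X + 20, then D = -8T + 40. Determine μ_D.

μ_D = -280

μ_T = 8·2.5 + 20 = 40.
μ_D = (-8)·40 + 40 = -280.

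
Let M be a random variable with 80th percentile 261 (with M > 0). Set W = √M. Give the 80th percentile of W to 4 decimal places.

80th percentile of W = 16.1555

√M is increasing, so P_{80}(W) = g(P_{80}(M)) ≈ 16.1555.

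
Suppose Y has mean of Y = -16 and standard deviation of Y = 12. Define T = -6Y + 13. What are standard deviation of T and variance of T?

standard deviation of T = 72, variance of T = 5184

T = -6Y + 13 is linear with a = -6, b = 13.
standard deviation of T = |a|·standard deviation of Y = |-6|·12 = 72.
variance of Y = 12² = 144.
variance of T = a²·variance of Y = (-6)²·144 = 5184 (the additive constant 13 does not affect variance).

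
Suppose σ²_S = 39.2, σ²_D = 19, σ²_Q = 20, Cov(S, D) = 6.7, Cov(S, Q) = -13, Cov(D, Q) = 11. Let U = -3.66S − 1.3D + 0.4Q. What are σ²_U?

σ²_U = 650.79872

σ²_U = a²·σ²_S + b²·σ²_D + c²·σ²_Q + 2ab·Cov(S, D) + 2ac·Cov(S, Q) + 2bc·Cov(D, Q), with a = -3.66, b = -1.3, c = 0.4.
= 525.10752 + 32.11 + 3.2 + 63.7572 + 38.064 + (-11.44)
= 650.79872.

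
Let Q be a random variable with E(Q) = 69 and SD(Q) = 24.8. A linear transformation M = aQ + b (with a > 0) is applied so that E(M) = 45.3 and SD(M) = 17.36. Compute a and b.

a = 0.7, b = -3

SD(M) = a·SD(Q) (a > 0), so a = 17.36/24.8 = 0.7.
E(M) = a·E(Q) + b, so b = 45.3 − 0.7·69 = -3.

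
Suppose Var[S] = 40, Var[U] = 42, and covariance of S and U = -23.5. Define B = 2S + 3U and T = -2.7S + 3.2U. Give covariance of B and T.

By bilinearity, covariance of B and T = ac·Var[S] + bd·Var[U] + (ad+bc)·covariance of S and U, with a=2, b=3, c=-2.7, d=3.2.
ac·Var[S] = 2·(-2.7)·40 = -216
bd·Var[U] = 3·3.2·42 = 403.2
(ad+bc)·covariance of S and U = (-1.7)·(-23.5) = 39.95
covariance of B and T = -216 + 403.2 + 39.95 = 227.15.

covariance of B and T = 227.15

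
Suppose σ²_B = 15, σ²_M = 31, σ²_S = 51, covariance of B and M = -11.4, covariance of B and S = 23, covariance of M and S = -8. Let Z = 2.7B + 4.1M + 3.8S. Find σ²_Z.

σ²_Z = a²·σ²_B + b²·σ²_M + c²·σ²_S + 2ab·covariance of B and M + 2ac·covariance of B and S + 2bc·covariance of M and S, with a = 2.7, b = 4.1, c = 3.8.
= 109.35 + 521.11 + 736.44 + (-252.396) + 471.96 + (-249.28)
= 1337.184.

σ²_Z = 1337.184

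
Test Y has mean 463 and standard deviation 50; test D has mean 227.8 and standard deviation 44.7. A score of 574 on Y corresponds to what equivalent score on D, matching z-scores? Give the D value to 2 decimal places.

z = (574 − 463)/50 = 2.22.
D = 227.8 + z·44.7 = 227.8 + (574 − 463)·44.7/50 ≈ 327.03.

D = 327.03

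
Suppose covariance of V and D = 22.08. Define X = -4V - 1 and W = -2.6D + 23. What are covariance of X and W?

covariance of X and W = a·c·covariance of V and D = (-4)·(-2.6)·22.08 = 229.632. Additive constants drop out.

covariance of X and W = 229.632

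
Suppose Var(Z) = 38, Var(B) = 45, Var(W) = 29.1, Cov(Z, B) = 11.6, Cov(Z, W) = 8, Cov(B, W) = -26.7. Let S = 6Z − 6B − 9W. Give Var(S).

Var(S) = a²·Var(Z) + b²·Var(B) + c²·Var(W) + 2ab·Cov(Z, B) + 2ac·Cov(Z, W) + 2bc·Cov(B, W), with a = 6, b = -6, c = -9.
= 1368 + 1620 + 2357.1 + (-835.2) + (-864) + (-2883.6)
= 762.3.

Var(S) = 762.3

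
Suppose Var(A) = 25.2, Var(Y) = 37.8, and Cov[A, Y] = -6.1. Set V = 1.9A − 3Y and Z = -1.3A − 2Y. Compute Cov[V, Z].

By bilinearity, Cov[V, Z] = ac·Var(A) + bd·Var(Y) + (ad+bc)·Cov[A, Y], with a=1.9, b=-3, c=-1.3, d=-2.
ac·Var(A) = 1.9·(-1.3)·25.2 = -62.244
bd·Var(Y) = (-3)·(-2)·37.8 = 226.8
(ad+bc)·Cov[A, Y] = (0.1)·(-6.1) = -0.61
Cov[V, Z] = -62.244 + 226.8 + (-0.61) = 163.946.

Cov[V, Z] = 163.946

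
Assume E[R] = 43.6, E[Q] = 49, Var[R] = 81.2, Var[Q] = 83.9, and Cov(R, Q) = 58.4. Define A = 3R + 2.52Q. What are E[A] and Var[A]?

E[A] = 254.28, Var[A] = 2146.60656

E[A] = 3·E[R] + 2.52·E[Q] = 3·43.6 + 2.52·49 = 254.28.
Var[A] = a²·Var[R] + b²·Var[Q] + 2ab·Cov(R, Q) with a = 3, b = 2.52.
= 3²·81.2 + 2.52²·83.9 + 2·3·2.52·58.4
= 730.8 + 532.79856 + 883.008 = 2146.60656.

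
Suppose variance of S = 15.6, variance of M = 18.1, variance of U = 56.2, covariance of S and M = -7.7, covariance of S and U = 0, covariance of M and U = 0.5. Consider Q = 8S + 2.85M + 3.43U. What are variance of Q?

variance of Q = a²·variance of S + b²·variance of M + c²·variance of U + 2ab·covariance of S and M + 2ac·covariance of S and U + 2bc·covariance of M and U, with a = 8, b = 2.85, c = 3.43.
= 998.4 + 147.01725 + 661.18738 + (-351.12) + 0 + 9.7755
= 1465.26013.

variance of Q = 1465.26013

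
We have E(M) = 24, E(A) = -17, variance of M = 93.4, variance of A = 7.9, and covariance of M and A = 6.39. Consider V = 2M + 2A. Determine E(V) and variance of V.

E(V) = 14, variance of V = 456.32

E(V) = 2·E(M) + 2·E(A) = 2·24 + 2·(-17) = 14.
variance of V = a²·variance of M + b²·variance of A + 2ab·covariance of M and A with a = 2, b = 2.
= 2²·93.4 + 2²·7.9 + 2·2·2·6.39
= 373.6 + 31.6 + 51.12 = 456.32.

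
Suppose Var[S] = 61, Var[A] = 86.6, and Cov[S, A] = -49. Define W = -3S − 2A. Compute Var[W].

Var[W] = a²·Var[S] + b²·Var[A] + 2ab·Cov[S, A] with a = -3, b = -2.
= (-3)²·61 + (-2)²·86.6 + 2·(-3)·(-2)·(-49)
= 549 + 346.4 + (-588) = 307.4.

Var[W] = 307.4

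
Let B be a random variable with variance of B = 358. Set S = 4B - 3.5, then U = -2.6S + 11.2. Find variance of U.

variance of S = 4²·358 = 5728.
variance of U = (-2.6)²·5728 = 38721.28.

variance of U = 38721.28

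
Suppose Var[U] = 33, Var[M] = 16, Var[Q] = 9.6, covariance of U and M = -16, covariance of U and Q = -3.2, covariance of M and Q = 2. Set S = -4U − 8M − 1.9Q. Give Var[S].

Var[S] = a²·Var[U] + b²·Var[M] + c²·Var[Q] + 2ab·covariance of U and M + 2ac·covariance of U and Q + 2bc·covariance of M and Q, with a = -4, b = -8, c = -1.9.
= 528 + 1024 + 34.656 + (-1024) + (-48.64) + 60.8
= 574.816.

Var[S] = 574.816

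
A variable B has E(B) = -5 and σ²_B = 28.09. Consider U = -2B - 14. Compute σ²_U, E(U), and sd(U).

σ²_U = 112.36, E(U) = -4, sd(U) = 10.6

U = -2B - 14 is linear with a = -2, b = -14.
σ²_U = a²·σ²_B = (-2)²·28.09 = 112.36 (the additive constant -14 does not affect variance).
E(U) = a·E(B) + b = (-2)·(-5) + (-14) = -4.
sd(B) = √28.09 = 5.3.
sd(U) = |a|·sd(B) = |-2|·5.3 = 10.6.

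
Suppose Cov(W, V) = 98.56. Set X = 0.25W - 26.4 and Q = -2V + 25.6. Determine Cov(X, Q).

Cov(X, Q) = -49.28

Cov(X, Q) = a·c·Cov(W, V) = 0.25·(-2)·98.56 = -49.28. Additive constants drop out.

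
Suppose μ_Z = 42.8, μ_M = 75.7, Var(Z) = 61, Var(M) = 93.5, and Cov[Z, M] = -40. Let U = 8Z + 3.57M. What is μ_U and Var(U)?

μ_U = 612.649, Var(U) = 2810.84815

μ_U = 8·μ_Z + 3.57·μ_M = 8·42.8 + 3.57·75.7 = 612.649.
Var(U) = a²·Var(Z) + b²·Var(M) + 2ab·Cov[Z, M] with a = 8, b = 3.57.
= 8²·61 + 3.57²·93.5 + 2·8·3.57·(-40)
= 3904 + 1191.64815 + (-2284.8) = 2810.84815.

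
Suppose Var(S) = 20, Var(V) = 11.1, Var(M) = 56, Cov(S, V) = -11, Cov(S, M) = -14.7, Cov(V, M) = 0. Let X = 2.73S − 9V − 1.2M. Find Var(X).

Var(X) = a²·Var(S) + b²·Var(V) + c²·Var(M) + 2ab·Cov(S, V) + 2ac·Cov(S, M) + 2bc·Cov(V, M), with a = 2.73, b = -9, c = -1.2.
= 149.058 + 899.1 + 80.64 + 540.54 + 96.3144 + 0
= 1765.6524.

Var(X) = 1765.6524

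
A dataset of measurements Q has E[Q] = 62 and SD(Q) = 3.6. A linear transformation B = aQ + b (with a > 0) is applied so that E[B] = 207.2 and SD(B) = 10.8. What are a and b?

a = 3, b = 21.2

SD(B) = a·SD(Q) (a > 0), so a = 10.8/3.6 = 3.
E[B] = a·E[Q] + b, so b = 207.2 − 3·62 = 21.2.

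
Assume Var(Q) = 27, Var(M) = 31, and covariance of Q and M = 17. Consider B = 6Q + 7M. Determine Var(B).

Var(B) = a²·Var(Q) + b²·Var(M) + 2ab·covariance of Q and M with a = 6, b = 7.
= 6²·27 + 7²·31 + 2·6·7·17
= 972 + 1519 + 1428 = 3919.

Var(B) = 3919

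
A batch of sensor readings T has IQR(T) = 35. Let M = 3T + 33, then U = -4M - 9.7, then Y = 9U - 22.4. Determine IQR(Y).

IQR(Y) = 3780

IQR(M) = |3|·35 = 105.
IQR(U) = |-4|·105 = 420.
IQR(Y) = |9|·420 = 3780.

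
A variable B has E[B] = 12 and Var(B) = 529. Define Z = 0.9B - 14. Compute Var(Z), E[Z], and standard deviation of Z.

Z = 0.9B - 14 is linear with a = 0.9, b = -14.
Var(Z) = a²·Var(B) = 0.9²·529 = 428.49 (the additive constant -14 does not affect variance).
E[Z] = a·E[B] + b = 0.9·12 + (-14) = -3.2.
standard deviation of B = √529 = 23.
standard deviation of Z = |a|·standard deviation of B = |0.9|·23 = 20.7.

Var(Z) = 428.49, E[Z] = -3.2, standard deviation of Z = 20.7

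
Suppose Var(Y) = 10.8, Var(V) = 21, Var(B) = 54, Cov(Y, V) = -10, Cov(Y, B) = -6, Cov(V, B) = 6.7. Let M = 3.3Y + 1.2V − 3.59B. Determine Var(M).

Var(M) = 849.0462

Var(M) = a²·Var(Y) + b²·Var(V) + c²·Var(B) + 2ab·Cov(Y, V) + 2ac·Cov(Y, B) + 2bc·Cov(V, B), with a = 3.3, b = 1.2, c = -3.59.
= 117.612 + 30.24 + 695.9574 + (-79.2) + 142.164 + (-57.7272)
= 849.0462.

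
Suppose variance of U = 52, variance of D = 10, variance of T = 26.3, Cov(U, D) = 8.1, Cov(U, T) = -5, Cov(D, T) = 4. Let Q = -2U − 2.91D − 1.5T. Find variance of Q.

variance of Q = 451.06

variance of Q = a²·variance of U + b²·variance of D + c²·variance of T + 2ab·Cov(U, D) + 2ac·Cov(U, T) + 2bc·Cov(D, T), with a = -2, b = -2.91, c = -1.5.
= 208 + 84.681 + 59.175 + 94.284 + (-30) + 34.92
= 451.06.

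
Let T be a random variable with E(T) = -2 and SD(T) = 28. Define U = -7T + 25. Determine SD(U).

U = -7T + 25 is linear with a = -7, b = 25.
SD(U) = |a|·SD(T) = |-7|·28 = 196.

SD(U) = 196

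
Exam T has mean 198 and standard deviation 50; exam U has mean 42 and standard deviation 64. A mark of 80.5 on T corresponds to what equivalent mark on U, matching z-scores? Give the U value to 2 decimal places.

U = -108.40

z = (80.5 − 198)/50 = -2.35.
U = 42 + z·64 = 42 + (80.5 − 198)·64/50 = -108.40.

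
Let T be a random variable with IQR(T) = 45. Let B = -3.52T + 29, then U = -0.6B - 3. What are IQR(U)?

IQR(B) = |-3.52|·45 = 158.4.
IQR(U) = |-0.6|·158.4 = 95.04.

IQR(U) = 95.04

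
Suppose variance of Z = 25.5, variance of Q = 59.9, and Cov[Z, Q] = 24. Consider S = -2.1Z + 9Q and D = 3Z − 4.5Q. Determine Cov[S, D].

By bilinearity, Cov[S, D] = ac·variance of Z + bd·variance of Q + (ad+bc)·Cov[Z, Q], with a=-2.1, b=9, c=3, d=-4.5.
ac·variance of Z = (-2.1)·3·25.5 = -160.65
bd·variance of Q = 9·(-4.5)·59.9 = -2425.95
(ad+bc)·Cov[Z, Q] = (36.45)·24 = 874.8
Cov[S, D] = -160.65 + (-2425.95) + 874.8 = -1711.8.

Cov[S, D] = -1711.8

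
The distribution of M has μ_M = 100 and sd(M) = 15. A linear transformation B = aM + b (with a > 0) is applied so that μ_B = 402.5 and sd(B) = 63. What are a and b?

a = 4.2, b = -17.5

sd(B) = a·sd(M) (a > 0), so a = 63/15 = 4.2.
μ_B = a·μ_M + b, so b = 402.5 − 4.2·100 = -17.5.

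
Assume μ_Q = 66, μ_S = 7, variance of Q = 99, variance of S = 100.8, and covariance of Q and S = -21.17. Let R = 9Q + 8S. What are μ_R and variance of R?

μ_R = 650, variance of R = 11421.72

μ_R = 9·μ_Q + 8·μ_S = 9·66 + 8·7 = 650.
variance of R = a²·variance of Q + b²·variance of S + 2ab·covariance of Q and S with a = 9, b = 8.
= 9²·99 + 8²·100.8 + 2·9·8·(-21.17)
= 8019 + 6451.2 + (-3048.48) = 11421.72.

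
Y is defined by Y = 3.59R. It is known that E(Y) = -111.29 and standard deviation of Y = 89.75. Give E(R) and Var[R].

E(R) = -31, Var[R] = 625

From Y = 3.59R: E(Y) = a·E(R) + b, so E(R) = (E(Y) − b)/a = (-111.29 − 0)/3.59 = -31.
Var[Y] = 89.75² = 8055.0625.
Var[Y] = a²·Var[R], so Var[R] = 8055.0625/3.59² = 625.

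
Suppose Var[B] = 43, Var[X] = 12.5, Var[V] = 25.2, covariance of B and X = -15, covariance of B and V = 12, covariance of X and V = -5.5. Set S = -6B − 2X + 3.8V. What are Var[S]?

Var[S] = 1138.288

Var[S] = a²·Var[B] + b²·Var[X] + c²·Var[V] + 2ab·covariance of B and X + 2ac·covariance of B and V + 2bc·covariance of X and V, with a = -6, b = -2, c = 3.8.
= 1548 + 50 + 363.888 + (-360) + (-547.2) + 83.6
= 1138.288.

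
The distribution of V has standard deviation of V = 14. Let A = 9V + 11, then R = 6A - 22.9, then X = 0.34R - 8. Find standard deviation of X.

standard deviation of A = |9|·14 = 126.
standard deviation of R = |6|·126 = 756.
standard deviation of X = |0.34|·756 = 257.04.

standard deviation of X = 257.04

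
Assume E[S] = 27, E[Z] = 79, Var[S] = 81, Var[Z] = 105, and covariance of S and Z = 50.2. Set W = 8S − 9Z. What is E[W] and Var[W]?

E[W] = -495, Var[W] = 6460.2

E[W] = 8·E[S] + (-9)·E[Z] = 8·27 + (-9)·79 = -495.
Var[W] = a²·Var[S] + b²·Var[Z] + 2ab·covariance of S and Z with a = 8, b = -9.
= 8²·81 + (-9)²·105 + 2·8·(-9)·50.2
= 5184 + 8505 + (-7228.8) = 6460.2.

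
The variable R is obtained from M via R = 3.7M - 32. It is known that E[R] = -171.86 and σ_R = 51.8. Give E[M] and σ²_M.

E[M] = -37.8, σ²_M = 196

From R = 3.7M - 32: E[R] = a·E[M] + b, so E[M] = (E[R] − b)/a = (-171.86 − (-32))/3.7 = -37.8.
σ²_R = 51.8² = 2683.24.
σ²_R = a²·σ²_M, so σ²_M = 2683.24/3.7² = 196.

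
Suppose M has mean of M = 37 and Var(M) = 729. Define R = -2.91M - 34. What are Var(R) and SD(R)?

Var(R) = 6173.2449, SD(R) = 78.57

R = -2.91M - 34 is linear with a = -2.91, b = -34.
Var(R) = a²·Var(M) = (-2.91)²·729 = 6173.2449 (the additive constant -34 does not affect variance).
SD(M) = √729 = 27.
SD(R) = |a|·SD(M) = |-2.91|·27 = 78.57.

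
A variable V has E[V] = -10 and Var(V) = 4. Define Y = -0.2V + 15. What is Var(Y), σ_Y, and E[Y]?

Y = -0.2V + 15 is linear with a = -0.2, b = 15.
Var(Y) = a²·Var(V) = (-0.2)²·4 = 0.16 (the additive constant 15 does not affect variance).
σ_V = √4 = 2.
σ_Y = |a|·σ_V = |-0.2|·2 = 0.4.
E[Y] = a·E[V] + b = (-0.2)·(-10) + 15 = 17.

Var(Y) = 0.16, σ_Y = 0.4, E[Y] = 17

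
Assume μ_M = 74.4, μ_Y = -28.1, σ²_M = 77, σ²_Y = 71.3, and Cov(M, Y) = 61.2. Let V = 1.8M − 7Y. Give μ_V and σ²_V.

μ_V = 330.62, σ²_V = 2200.94

μ_V = 1.8·μ_M + (-7)·μ_Y = 1.8·74.4 + (-7)·(-28.1) = 330.62.
σ²_V = a²·σ²_M + b²·σ²_Y + 2ab·Cov(M, Y) with a = 1.8, b = -7.
= 1.8²·77 + (-7)²·71.3 + 2·1.8·(-7)·61.2
= 249.48 + 3493.7 + (-1542.24) = 2200.94.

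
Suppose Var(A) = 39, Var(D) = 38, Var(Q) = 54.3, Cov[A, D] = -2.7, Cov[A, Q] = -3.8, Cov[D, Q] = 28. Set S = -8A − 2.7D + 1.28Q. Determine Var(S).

Var(S) = 2629.63312

Var(S) = a²·Var(A) + b²·Var(D) + c²·Var(Q) + 2ab·Cov[A, D] + 2ac·Cov[A, Q] + 2bc·Cov[D, Q], with a = -8, b = -2.7, c = 1.28.
= 2496 + 277.02 + 88.96512 + (-116.64) + 77.824 + (-193.536)
= 2629.63312.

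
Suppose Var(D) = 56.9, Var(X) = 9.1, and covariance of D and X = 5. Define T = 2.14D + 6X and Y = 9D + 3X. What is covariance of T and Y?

By bilinearity, covariance of T and Y = ac·Var(D) + bd·Var(X) + (ad+bc)·covariance of D and X, with a=2.14, b=6, c=9, d=3.
ac·Var(D) = 2.14·9·56.9 = 1095.894
bd·Var(X) = 6·3·9.1 = 163.8
(ad+bc)·covariance of D and X = (60.42)·5 = 302.1
covariance of T and Y = 1095.894 + 163.8 + 302.1 = 1561.794.

covariance of T and Y = 1561.794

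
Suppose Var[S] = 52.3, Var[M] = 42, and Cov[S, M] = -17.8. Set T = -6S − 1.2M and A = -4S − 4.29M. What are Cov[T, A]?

By bilinearity, Cov[T, A] = ac·Var[S] + bd·Var[M] + (ad+bc)·Cov[S, M], with a=-6, b=-1.2, c=-4, d=-4.29.
ac·Var[S] = (-6)·(-4)·52.3 = 1255.2
bd·Var[M] = (-1.2)·(-4.29)·42 = 216.216
(ad+bc)·Cov[S, M] = (30.54)·(-17.8) = -543.612
Cov[T, A] = 1255.2 + 216.216 + (-543.612) = 927.804.

Cov[T, A] = 927.804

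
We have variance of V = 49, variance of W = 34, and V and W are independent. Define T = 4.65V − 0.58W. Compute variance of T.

variance of T = 1070.9401

variance of T = a²·variance of V + b²·variance of W + 2ab·Cov(V, W) with a = 4.65, b = -0.58.
Independence gives Cov(V, W) = 0.
= 4.65²·49 + (-0.58)²·34 + 2·4.65·(-0.58)·0
= 1059.5025 + 11.4376 + 0 = 1070.9401.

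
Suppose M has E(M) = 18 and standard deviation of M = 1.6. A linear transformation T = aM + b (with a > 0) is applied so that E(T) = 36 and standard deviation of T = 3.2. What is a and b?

a = 2, b = 0

standard deviation of T = a·standard deviation of M (a > 0), so a = 3.2/1.6 = 2.
E(T) = a·E(M) + b, so b = 36 − 2·18 = 0.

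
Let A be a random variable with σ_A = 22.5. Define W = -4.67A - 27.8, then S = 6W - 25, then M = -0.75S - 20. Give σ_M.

σ_W = |-4.67|·22.5 = 105.075.
σ_S = |6|·105.075 = 630.45.
σ_M = |-0.75|·630.45 = 472.8375.

σ_M = 472.8375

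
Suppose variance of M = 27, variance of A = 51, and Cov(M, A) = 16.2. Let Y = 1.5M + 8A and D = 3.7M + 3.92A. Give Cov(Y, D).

Cov(Y, D) = 2323.986

By bilinearity, Cov(Y, D) = ac·variance of M + bd·variance of A + (ad+bc)·Cov(M, A), with a=1.5, b=8, c=3.7, d=3.92.
ac·variance of M = 1.5·3.7·27 = 149.85
bd·variance of A = 8·3.92·51 = 1599.36
(ad+bc)·Cov(M, A) = (35.48)·16.2 = 574.776
Cov(Y, D) = 149.85 + 1599.36 + 574.776 = 2323.986.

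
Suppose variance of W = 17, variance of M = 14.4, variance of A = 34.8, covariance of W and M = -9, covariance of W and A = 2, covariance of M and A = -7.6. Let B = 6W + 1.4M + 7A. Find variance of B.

variance of B = 2213.264

variance of B = a²·variance of W + b²·variance of M + c²·variance of A + 2ab·covariance of W and M + 2ac·covariance of W and A + 2bc·covariance of M and A, with a = 6, b = 1.4, c = 7.
= 612 + 28.224 + 1705.2 + (-151.2) + 168 + (-148.96)
= 2213.264.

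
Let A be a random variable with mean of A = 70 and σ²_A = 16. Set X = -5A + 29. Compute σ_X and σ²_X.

X = -5A + 29 is linear with a = -5, b = 29.
σ_A = √16 = 4.
σ_X = |a|·σ_A = |-5|·4 = 20.
σ²_X = a²·σ²_A = (-5)²·16 = 400 (the additive constant 29 does not affect variance).

σ_X = 20, σ²_X = 400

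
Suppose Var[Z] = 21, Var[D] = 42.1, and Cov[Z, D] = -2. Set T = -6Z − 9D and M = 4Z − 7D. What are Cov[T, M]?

By bilinearity, Cov[T, M] = ac·Var[Z] + bd·Var[D] + (ad+bc)·Cov[Z, D], with a=-6, b=-9, c=4, d=-7.
ac·Var[Z] = (-6)·4·21 = -504
bd·Var[D] = (-9)·(-7)·42.1 = 2652.3
(ad+bc)·Cov[Z, D] = (6)·(-2) = -12
Cov[T, M] = -504 + 2652.3 + (-12) = 2136.3.

Cov[T, M] = 2136.3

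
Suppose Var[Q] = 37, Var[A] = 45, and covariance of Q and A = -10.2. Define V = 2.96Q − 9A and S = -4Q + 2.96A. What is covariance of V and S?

By bilinearity, covariance of V and S = ac·Var[Q] + bd·Var[A] + (ad+bc)·covariance of Q and A, with a=2.96, b=-9, c=-4, d=2.96.
ac·Var[Q] = 2.96·(-4)·37 = -438.08
bd·Var[A] = (-9)·2.96·45 = -1198.8
(ad+bc)·covariance of Q and A = (44.7616)·(-10.2) = -456.56832
covariance of V and S = -438.08 + (-1198.8) + (-456.56832) = -2093.44832.

covariance of V and S = -2093.44832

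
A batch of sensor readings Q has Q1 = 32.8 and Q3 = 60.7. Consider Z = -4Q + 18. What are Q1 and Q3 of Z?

Q1(Z) = -224.8, Q3(Z) = -113.2

a = -4 < 0 reverses order: Q1(Z) comes from Q3(Q), Q3(Z) from Q1(Q).
Q1(Z) = (-4)·60.7 + 18 = -224.8; Q3(Z) = (-4)·32.8 + 18 = -113.2.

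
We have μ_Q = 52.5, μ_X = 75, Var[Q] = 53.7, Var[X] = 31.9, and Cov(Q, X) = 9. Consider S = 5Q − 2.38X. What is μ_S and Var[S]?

μ_S = 5·μ_Q + (-2.38)·μ_X = 5·52.5 + (-2.38)·75 = 84.
Var[S] = a²·Var[Q] + b²·Var[X] + 2ab·Cov(Q, X) with a = 5, b = -2.38.
= 5²·53.7 + (-2.38)²·31.9 + 2·5·(-2.38)·9
= 1342.5 + 180.69436 + (-214.2) = 1308.99436.

μ_S = 84, Var[S] = 1308.99436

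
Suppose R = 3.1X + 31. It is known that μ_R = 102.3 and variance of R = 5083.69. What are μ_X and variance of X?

μ_X = 23, variance of X = 529

From R = 3.1X + 31: μ_R = a·μ_X + b, so μ_X = (μ_R − b)/a = (102.3 − 31)/3.1 = 23.
variance of R = a²·variance of X, so variance of X = 5083.69/3.1² = 529.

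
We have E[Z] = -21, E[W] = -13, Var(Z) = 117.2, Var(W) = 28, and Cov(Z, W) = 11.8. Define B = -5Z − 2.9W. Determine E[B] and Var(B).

E[B] = (-5)·E[Z] + (-2.9)·E[W] = (-5)·(-21) + (-2.9)·(-13) = 142.7.
Var(B) = a²·Var(Z) + b²·Var(W) + 2ab·Cov(Z, W) with a = -5, b = -2.9.
= (-5)²·117.2 + (-2.9)²·28 + 2·(-5)·(-2.9)·11.8
= 2930 + 235.48 + 342.2 = 3507.68.

E[B] = 142.7, Var(B) = 3507.68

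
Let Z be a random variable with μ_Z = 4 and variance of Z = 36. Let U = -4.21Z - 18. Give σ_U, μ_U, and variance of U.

U = -4.21Z - 18 is linear with a = -4.21, b = -18.
σ_Z = √36 = 6.
σ_U = |a|·σ_Z = |-4.21|·6 = 25.26.
μ_U = a·μ_Z + b = (-4.21)·4 + (-18) = -34.84.
variance of U = a²·variance of Z = (-4.21)²·36 = 638.0676 (the additive constant -18 does not affect variance).

σ_U = 25.26, μ_U = -34.84, variance of U = 638.0676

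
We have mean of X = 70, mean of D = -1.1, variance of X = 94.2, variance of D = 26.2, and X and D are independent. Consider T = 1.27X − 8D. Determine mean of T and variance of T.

mean of T = 1.27·mean of X + (-8)·mean of D = 1.27·70 + (-8)·(-1.1) = 97.7.
variance of T = a²·variance of X + b²·variance of D + 2ab·covariance of X and D with a = 1.27, b = -8.
Independence gives covariance of X and D = 0.
= 1.27²·94.2 + (-8)²·26.2 + 2·1.27·(-8)·0
= 151.93518 + 1676.8 + 0 = 1828.73518.

mean of T = 97.7, variance of T = 1828.73518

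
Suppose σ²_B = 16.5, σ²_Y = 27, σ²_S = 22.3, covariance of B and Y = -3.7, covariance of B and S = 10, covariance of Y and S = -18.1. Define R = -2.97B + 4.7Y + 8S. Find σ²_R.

σ²_R = 436.15145

σ²_R = a²·σ²_B + b²·σ²_Y + c²·σ²_S + 2ab·covariance of B and Y + 2ac·covariance of B and S + 2bc·covariance of Y and S, with a = -2.97, b = 4.7, c = 8.
= 145.54485 + 596.43 + 1427.2 + 103.2966 + (-475.2) + (-1361.12)
= 436.15145.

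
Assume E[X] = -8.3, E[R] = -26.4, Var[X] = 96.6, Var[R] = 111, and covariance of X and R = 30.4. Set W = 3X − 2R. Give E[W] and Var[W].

E[W] = 3·E[X] + (-2)·E[R] = 3·(-8.3) + (-2)·(-26.4) = 27.9.
Var[W] = a²·Var[X] + b²·Var[R] + 2ab·covariance of X and R with a = 3, b = -2.
= 3²·96.6 + (-2)²·111 + 2·3·(-2)·30.4
= 869.4 + 444 + (-364.8) = 948.6.

E[W] = 27.9, Var[W] = 948.6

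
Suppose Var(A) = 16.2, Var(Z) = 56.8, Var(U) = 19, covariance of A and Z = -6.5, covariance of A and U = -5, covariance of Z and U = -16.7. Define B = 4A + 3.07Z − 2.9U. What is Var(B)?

Var(B) = 1208.04452

Var(B) = a²·Var(A) + b²·Var(Z) + c²·Var(U) + 2ab·covariance of A and Z + 2ac·covariance of A and U + 2bc·covariance of Z and U, with a = 4, b = 3.07, c = -2.9.
= 259.2 + 535.33432 + 159.79 + (-159.64) + 116 + 297.3602
= 1208.04452.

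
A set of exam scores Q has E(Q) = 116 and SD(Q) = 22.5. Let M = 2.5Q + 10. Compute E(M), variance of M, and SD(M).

E(M) = 300, variance of M = 3164.0625, SD(M) = 56.25

M = 2.5Q + 10 is linear with a = 2.5, b = 10.
E(M) = a·E(Q) + b = 2.5·116 + 10 = 300.
variance of Q = 22.5² = 506.25.
variance of M = a²·variance of Q = 2.5²·506.25 = 3164.0625 (the additive constant 10 does not affect variance).
SD(M) = |a|·SD(Q) = |2.5|·22.5 = 56.25.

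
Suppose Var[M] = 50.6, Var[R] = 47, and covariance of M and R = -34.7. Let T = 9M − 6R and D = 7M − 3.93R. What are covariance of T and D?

By bilinearity, covariance of T and D = ac·Var[M] + bd·Var[R] + (ad+bc)·covariance of M and R, with a=9, b=-6, c=7, d=-3.93.
ac·Var[M] = 9·7·50.6 = 3187.8
bd·Var[R] = (-6)·(-3.93)·47 = 1108.26
(ad+bc)·covariance of M and R = (-77.37)·(-34.7) = 2684.739
covariance of T and D = 3187.8 + 1108.26 + 2684.739 = 6980.799.

covariance of T and D = 6980.799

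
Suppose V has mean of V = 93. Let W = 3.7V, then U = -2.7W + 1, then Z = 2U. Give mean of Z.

mean of Z = -1856.14

mean of W = 3.7·93 = 344.1.
mean of U = (-2.7)·344.1 + 1 = -928.07.
mean of Z = 2·(-928.07) = -1856.14.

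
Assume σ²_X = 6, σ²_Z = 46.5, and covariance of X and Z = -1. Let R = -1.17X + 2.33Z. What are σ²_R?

σ²_R = 266.10945

σ²_R = a²·σ²_X + b²·σ²_Z + 2ab·covariance of X and Z with a = -1.17, b = 2.33.
= (-1.17)²·6 + 2.33²·46.5 + 2·(-1.17)·2.33·(-1)
= 8.2134 + 252.44385 + 5.4522 = 266.10945.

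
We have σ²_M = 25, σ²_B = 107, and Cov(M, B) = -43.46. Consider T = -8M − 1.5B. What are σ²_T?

σ²_T = a²·σ²_M + b²·σ²_B + 2ab·Cov(M, B) with a = -8, b = -1.5.
= (-8)²·25 + (-1.5)²·107 + 2·(-8)·(-1.5)·(-43.46)
= 1600 + 240.75 + (-1043.04) = 797.71.

σ²_T = 797.71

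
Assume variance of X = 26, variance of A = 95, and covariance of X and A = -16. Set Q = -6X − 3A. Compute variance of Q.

variance of Q = a²·variance of X + b²·variance of A + 2ab·covariance of X and A with a = -6, b = -3.
= (-6)²·26 + (-3)²·95 + 2·(-6)·(-3)·(-16)
= 936 + 855 + (-576) = 1215.

variance of Q = 1215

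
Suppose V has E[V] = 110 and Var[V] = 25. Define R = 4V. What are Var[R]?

Var[R] = 400

R = 4V is linear with a = 4, b = 0.
Var[R] = a²·Var[V] = 4²·25 = 400.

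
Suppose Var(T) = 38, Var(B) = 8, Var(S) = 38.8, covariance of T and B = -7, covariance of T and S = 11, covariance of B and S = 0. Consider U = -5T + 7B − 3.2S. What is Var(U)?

Var(U) = 2581.312

Var(U) = a²·Var(T) + b²·Var(B) + c²·Var(S) + 2ab·covariance of T and B + 2ac·covariance of T and S + 2bc·covariance of B and S, with a = -5, b = 7, c = -3.2.
= 950 + 392 + 397.312 + 490 + 352 + 0
= 2581.312.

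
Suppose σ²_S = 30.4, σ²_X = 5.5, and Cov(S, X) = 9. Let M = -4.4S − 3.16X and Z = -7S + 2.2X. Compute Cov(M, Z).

Cov(M, Z) = 1010.044

By bilinearity, Cov(M, Z) = ac·σ²_S + bd·σ²_X + (ad+bc)·Cov(S, X), with a=-4.4, b=-3.16, c=-7, d=2.2.
ac·σ²_S = (-4.4)·(-7)·30.4 = 936.32
bd·σ²_X = (-3.16)·2.2·5.5 = -38.236
(ad+bc)·Cov(S, X) = (12.44)·9 = 111.96
Cov(M, Z) = 936.32 + (-38.236) + 111.96 = 1010.044.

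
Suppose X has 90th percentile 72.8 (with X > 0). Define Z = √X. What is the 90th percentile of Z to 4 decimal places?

90th percentile of Z = 8.5323

√X is increasing, so P_{90}(Z) = g(P_{90}(X)) ≈ 8.5323.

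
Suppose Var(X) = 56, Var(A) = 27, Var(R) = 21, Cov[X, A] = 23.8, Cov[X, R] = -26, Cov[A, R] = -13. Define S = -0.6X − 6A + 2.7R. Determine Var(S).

Var(S) = 1822.05

Var(S) = a²·Var(X) + b²·Var(A) + c²·Var(R) + 2ab·Cov[X, A] + 2ac·Cov[X, R] + 2bc·Cov[A, R], with a = -0.6, b = -6, c = 2.7.
= 20.16 + 972 + 153.09 + 171.36 + 84.24 + 421.2
= 1822.05.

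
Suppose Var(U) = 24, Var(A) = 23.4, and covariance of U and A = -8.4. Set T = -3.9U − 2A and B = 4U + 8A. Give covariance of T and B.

By bilinearity, covariance of T and B = ac·Var(U) + bd·Var(A) + (ad+bc)·covariance of U and A, with a=-3.9, b=-2, c=4, d=8.
ac·Var(U) = (-3.9)·4·24 = -374.4
bd·Var(A) = (-2)·8·23.4 = -374.4
(ad+bc)·covariance of U and A = (-39.2)·(-8.4) = 329.28
covariance of T and B = -374.4 + (-374.4) + 329.28 = -419.52.

covariance of T and B = -419.52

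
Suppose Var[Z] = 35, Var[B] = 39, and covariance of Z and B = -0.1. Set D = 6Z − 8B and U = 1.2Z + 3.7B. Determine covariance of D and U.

By bilinearity, covariance of D and U = ac·Var[Z] + bd·Var[B] + (ad+bc)·covariance of Z and B, with a=6, b=-8, c=1.2, d=3.7.
ac·Var[Z] = 6·1.2·35 = 252
bd·Var[B] = (-8)·3.7·39 = -1154.4
(ad+bc)·covariance of Z and B = (12.6)·(-0.1) = -1.26
covariance of D and U = 252 + (-1154.4) + (-1.26) = -903.66.

covariance of D and U = -903.66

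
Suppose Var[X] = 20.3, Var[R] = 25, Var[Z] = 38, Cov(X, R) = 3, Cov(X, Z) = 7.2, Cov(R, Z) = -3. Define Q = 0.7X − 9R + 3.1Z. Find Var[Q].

Var[Q] = a²·Var[X] + b²·Var[R] + c²·Var[Z] + 2ab·Cov(X, R) + 2ac·Cov(X, Z) + 2bc·Cov(R, Z), with a = 0.7, b = -9, c = 3.1.
= 9.947 + 2025 + 365.18 + (-37.8) + 31.248 + 167.4
= 2560.975.

Var[Q] = 2560.975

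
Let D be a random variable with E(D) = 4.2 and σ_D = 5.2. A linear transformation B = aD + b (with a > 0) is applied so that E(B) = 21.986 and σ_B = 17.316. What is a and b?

σ_B = a·σ_D (a > 0), so a = 17.316/5.2 = 3.33.
E(B) = a·E(D) + b, so b = 21.986 − 3.33·4.2 = 8.

a = 3.33, b = 8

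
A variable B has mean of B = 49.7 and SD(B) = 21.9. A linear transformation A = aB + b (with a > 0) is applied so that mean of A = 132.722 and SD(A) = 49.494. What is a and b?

SD(A) = a·SD(B) (a > 0), so a = 49.494/21.9 = 2.26.
mean of A = a·mean of B + b, so b = 132.722 − 2.26·49.7 = 20.4.

a = 2.26, b = 20.4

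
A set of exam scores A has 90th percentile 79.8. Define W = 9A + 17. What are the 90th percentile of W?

Since a = 9 > 0 the transformation is increasing, so the 90th percentile of W = a·(P_{90} of A) + b = 9·79.8 + 17 = 735.2.

90th percentile of W = 735.2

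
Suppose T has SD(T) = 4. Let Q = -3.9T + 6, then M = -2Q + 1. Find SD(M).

SD(Q) = |-3.9|·4 = 15.6.
SD(M) = |-2|·15.6 = 31.2.

SD(M) = 31.2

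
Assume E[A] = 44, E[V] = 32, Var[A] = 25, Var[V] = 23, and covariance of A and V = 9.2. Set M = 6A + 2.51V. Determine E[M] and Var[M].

E[M] = 6·E[A] + 2.51·E[V] = 6·44 + 2.51·32 = 344.32.
Var[M] = a²·Var[A] + b²·Var[V] + 2ab·covariance of A and V with a = 6, b = 2.51.
= 6²·25 + 2.51²·23 + 2·6·2.51·9.2
= 900 + 144.9023 + 277.104 = 1322.0063.

E[M] = 344.32, Var[M] = 1322.0063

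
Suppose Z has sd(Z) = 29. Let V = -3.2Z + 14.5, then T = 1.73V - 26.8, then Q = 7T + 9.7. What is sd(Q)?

sd(V) = |-3.2|·29 = 92.8.
sd(T) = |1.73|·92.8 = 160.544.
sd(Q) = |7|·160.544 = 1123.808.

sd(Q) = 1123.808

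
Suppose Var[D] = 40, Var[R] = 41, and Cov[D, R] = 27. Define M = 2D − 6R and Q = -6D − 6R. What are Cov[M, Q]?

By bilinearity, Cov[M, Q] = ac·Var[D] + bd·Var[R] + (ad+bc)·Cov[D, R], with a=2, b=-6, c=-6, d=-6.
ac·Var[D] = 2·(-6)·40 = -480
bd·Var[R] = (-6)·(-6)·41 = 1476
(ad+bc)·Cov[D, R] = (24)·27 = 648
Cov[M, Q] = -480 + 1476 + 648 = 1644.

Cov[M, Q] = 1644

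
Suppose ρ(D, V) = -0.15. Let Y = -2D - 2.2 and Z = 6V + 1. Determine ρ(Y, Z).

Linear rescalings preserve |correlation|; the slopes -2 and 6 have opposite signs, so the correlation flips sign: ρ(Y, Z) = −ρ(D, V) = 0.15.

ρ(Y, Z) = 0.15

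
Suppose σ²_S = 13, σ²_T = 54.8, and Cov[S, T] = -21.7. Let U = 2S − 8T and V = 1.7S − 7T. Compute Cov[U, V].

Cov[U, V] = 3711.92

By bilinearity, Cov[U, V] = ac·σ²_S + bd·σ²_T + (ad+bc)·Cov[S, T], with a=2, b=-8, c=1.7, d=-7.
ac·σ²_S = 2·1.7·13 = 44.2
bd·σ²_T = (-8)·(-7)·54.8 = 3068.8
(ad+bc)·Cov[S, T] = (-27.6)·(-21.7) = 598.92
Cov[U, V] = 44.2 + 3068.8 + 598.92 = 3711.92.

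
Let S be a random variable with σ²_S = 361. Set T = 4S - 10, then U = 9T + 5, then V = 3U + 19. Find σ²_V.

σ²_T = 4²·361 = 5776.
σ²_U = 9²·5776 = 467856.
σ²_V = 3²·467856 = 4210704.

σ²_V = 4210704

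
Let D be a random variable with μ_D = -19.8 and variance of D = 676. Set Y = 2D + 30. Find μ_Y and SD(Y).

Y = 2D + 30 is linear with a = 2, b = 30.
μ_Y = a·μ_D + b = 2·(-19.8) + 30 = -9.6.
SD(D) = √676 = 26.
SD(Y) = |a|·SD(D) = |2|·26 = 52.

μ_Y = -9.6, SD(Y) = 52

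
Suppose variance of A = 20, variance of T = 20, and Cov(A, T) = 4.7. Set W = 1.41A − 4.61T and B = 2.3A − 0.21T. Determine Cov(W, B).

Cov(W, B) = 32.99623

By bilinearity, Cov(W, B) = ac·variance of A + bd·variance of T + (ad+bc)·Cov(A, T), with a=1.41, b=-4.61, c=2.3, d=-0.21.
ac·variance of A = 1.41·2.3·20 = 64.86
bd·variance of T = (-4.61)·(-0.21)·20 = 19.362
(ad+bc)·Cov(A, T) = (-10.8991)·4.7 = -51.22577
Cov(W, B) = 64.86 + 19.362 + (-51.22577) = 32.99623.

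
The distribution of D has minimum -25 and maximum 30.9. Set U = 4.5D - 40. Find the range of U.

Range of D = 30.9 − (-25) = 55.9.
Range(U) = |a|·Range(D) = |4.5|·55.9 = 251.55.

Range(U) = 251.55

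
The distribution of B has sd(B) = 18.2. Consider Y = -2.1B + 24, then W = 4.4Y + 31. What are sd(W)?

sd(Y) = |-2.1|·18.2 = 38.22.
sd(W) = |4.4|·38.22 = 168.168.

sd(W) = 168.168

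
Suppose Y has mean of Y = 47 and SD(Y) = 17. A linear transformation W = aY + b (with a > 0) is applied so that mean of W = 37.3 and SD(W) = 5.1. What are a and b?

a = 0.3, b = 23.2

SD(W) = a·SD(Y) (a > 0), so a = 5.1/17 = 0.3.
mean of W = a·mean of Y + b, so b = 37.3 − 0.3·47 = 23.2.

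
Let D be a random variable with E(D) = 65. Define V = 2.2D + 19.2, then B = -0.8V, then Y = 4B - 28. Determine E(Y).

E(Y) = -547.04

E(V) = 2.2·65 + 19.2 = 162.2.
E(B) = (-0.8)·162.2 = -129.76.
E(Y) = 4·(-129.76) + (-28) = -547.04.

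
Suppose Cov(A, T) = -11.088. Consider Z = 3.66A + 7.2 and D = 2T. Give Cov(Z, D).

Cov(Z, D) = -81.16416

Cov(Z, D) = a·c·Cov(A, T) = 3.66·2·(-11.088) = -81.16416. Additive constants drop out.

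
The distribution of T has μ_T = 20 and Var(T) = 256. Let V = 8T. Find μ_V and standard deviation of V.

V = 8T is linear with a = 8, b = 0.
μ_V = a·μ_T + b = 8·20 = 160.
standard deviation of T = √256 = 16.
standard deviation of V = |a|·standard deviation of T = |8|·16 = 128.

μ_V = 160, standard deviation of V = 128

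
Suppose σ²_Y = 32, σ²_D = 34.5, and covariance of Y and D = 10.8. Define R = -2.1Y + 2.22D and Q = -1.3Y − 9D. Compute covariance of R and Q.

By bilinearity, covariance of R and Q = ac·σ²_Y + bd·σ²_D + (ad+bc)·covariance of Y and D, with a=-2.1, b=2.22, c=-1.3, d=-9.
ac·σ²_Y = (-2.1)·(-1.3)·32 = 87.36
bd·σ²_D = 2.22·(-9)·34.5 = -689.31
(ad+bc)·covariance of Y and D = (16.014)·10.8 = 172.9512
covariance of R and Q = 87.36 + (-689.31) + 172.9512 = -428.9988.

covariance of R and Q = -428.9988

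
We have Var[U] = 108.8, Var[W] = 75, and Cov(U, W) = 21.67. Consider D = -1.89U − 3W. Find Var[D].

Var[D] = 1309.38228

Var[D] = a²·Var[U] + b²·Var[W] + 2ab·Cov(U, W) with a = -1.89, b = -3.
= (-1.89)²·108.8 + (-3)²·75 + 2·(-1.89)·(-3)·21.67
= 388.64448 + 675 + 245.7378 = 1309.38228.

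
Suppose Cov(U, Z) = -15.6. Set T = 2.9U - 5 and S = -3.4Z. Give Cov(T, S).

Cov(T, S) = a·c·Cov(U, Z) = 2.9·(-3.4)·(-15.6) = 153.816. Additive constants drop out.

Cov(T, S) = 153.816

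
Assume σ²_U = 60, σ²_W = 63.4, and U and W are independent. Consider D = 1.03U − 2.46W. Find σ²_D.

σ²_D = a²·σ²_U + b²·σ²_W + 2ab·Cov[U, W] with a = 1.03, b = -2.46.
Independence gives Cov[U, W] = 0.
= 1.03²·60 + (-2.46)²·63.4 + 2·1.03·(-2.46)·0
= 63.654 + 383.67144 + 0 = 447.32544.

σ²_D = 447.32544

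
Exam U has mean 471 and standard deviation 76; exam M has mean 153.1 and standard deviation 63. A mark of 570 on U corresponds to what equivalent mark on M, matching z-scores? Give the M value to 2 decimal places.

M = 235.17

z = (570 − 471)/76 ≈ 1.3026.
M = 153.1 + z·63 = 153.1 + (570 − 471)·63/76 ≈ 235.17.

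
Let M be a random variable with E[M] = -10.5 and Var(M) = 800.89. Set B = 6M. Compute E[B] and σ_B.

B = 6M is linear with a = 6, b = 0.
E[B] = a·E[M] + b = 6·(-10.5) = -63.
σ_M = √800.89 = 28.3.
σ_B = |a|·σ_M = |6|·28.3 = 169.8.

E[B] = -63, σ_B = 169.8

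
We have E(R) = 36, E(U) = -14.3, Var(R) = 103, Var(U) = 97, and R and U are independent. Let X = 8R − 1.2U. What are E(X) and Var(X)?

E(X) = 8·E(R) + (-1.2)·E(U) = 8·36 + (-1.2)·(-14.3) = 305.16.
Var(X) = a²·Var(R) + b²·Var(U) + 2ab·Cov(R, U) with a = 8, b = -1.2.
Independence gives Cov(R, U) = 0.
= 8²·103 + (-1.2)²·97 + 2·8·(-1.2)·0
= 6592 + 139.68 + 0 = 6731.68.

E(X) = 305.16, Var(X) = 6731.68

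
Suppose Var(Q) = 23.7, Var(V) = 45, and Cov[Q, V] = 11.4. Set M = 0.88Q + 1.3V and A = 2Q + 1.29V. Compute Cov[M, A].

By bilinearity, Cov[M, A] = ac·Var(Q) + bd·Var(V) + (ad+bc)·Cov[Q, V], with a=0.88, b=1.3, c=2, d=1.29.
ac·Var(Q) = 0.88·2·23.7 = 41.712
bd·Var(V) = 1.3·1.29·45 = 75.465
(ad+bc)·Cov[Q, V] = (3.7352)·11.4 = 42.58128
Cov[M, A] = 41.712 + 75.465 + 42.58128 = 159.75828.

Cov[M, A] = 159.75828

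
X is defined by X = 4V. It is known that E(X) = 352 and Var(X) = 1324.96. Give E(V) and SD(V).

E(V) = 88, SD(V) = 9.1

From X = 4V: E(X) = a·E(V) + b, so E(V) = (E(X) − b)/a = (352 − 0)/4 = 88.
SD(X) = √1324.96 = 36.4.
SD(X) = |a|·SD(V), so SD(V) = 36.4/|4| = 9.1.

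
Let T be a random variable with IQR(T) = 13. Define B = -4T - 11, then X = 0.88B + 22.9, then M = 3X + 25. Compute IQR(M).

IQR(M) = 137.28

IQR(B) = |-4|·13 = 52.
IQR(X) = |0.88|·52 = 45.76.
IQR(M) = |3|·45.76 = 137.28.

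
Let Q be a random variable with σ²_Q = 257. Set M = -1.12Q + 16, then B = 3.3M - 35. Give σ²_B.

σ²_B = 3510.726912

σ²_M = (-1.12)²·257 = 322.3808.
σ²_B = 3.3²·322.3808 = 3510.726912.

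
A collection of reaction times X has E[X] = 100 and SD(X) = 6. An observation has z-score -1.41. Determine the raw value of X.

X = 91.54

X = E[X] + z·SD(X) = 100 + (-1.41)·6 = 91.54.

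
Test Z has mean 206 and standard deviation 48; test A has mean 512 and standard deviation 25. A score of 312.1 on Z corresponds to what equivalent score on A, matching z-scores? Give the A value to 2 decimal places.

z = (312.1 − 206)/48 ≈ 2.2104.
A = 512 + z·25 = 512 + (312.1 − 206)·25/48 ≈ 567.26.

A = 567.26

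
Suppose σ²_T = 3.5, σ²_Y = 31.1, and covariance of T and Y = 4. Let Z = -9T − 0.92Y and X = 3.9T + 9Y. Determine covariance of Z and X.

covariance of Z and X = -718.71

By bilinearity, covariance of Z and X = ac·σ²_T + bd·σ²_Y + (ad+bc)·covariance of T and Y, with a=-9, b=-0.92, c=3.9, d=9.
ac·σ²_T = (-9)·3.9·3.5 = -122.85
bd·σ²_Y = (-0.92)·9·31.1 = -257.508
(ad+bc)·covariance of T and Y = (-84.588)·4 = -338.352
covariance of Z and X = -122.85 + (-257.508) + (-338.352) = -718.71.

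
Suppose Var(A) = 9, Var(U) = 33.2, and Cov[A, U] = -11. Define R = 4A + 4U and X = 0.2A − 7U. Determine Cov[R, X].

By bilinearity, Cov[R, X] = ac·Var(A) + bd·Var(U) + (ad+bc)·Cov[A, U], with a=4, b=4, c=0.2, d=-7.
ac·Var(A) = 4·0.2·9 = 7.2
bd·Var(U) = 4·(-7)·33.2 = -929.6
(ad+bc)·Cov[A, U] = (-27.2)·(-11) = 299.2
Cov[R, X] = 7.2 + (-929.6) + 299.2 = -623.2.

Cov[R, X] = -623.2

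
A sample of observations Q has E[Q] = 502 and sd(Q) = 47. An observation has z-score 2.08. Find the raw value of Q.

Q = E[Q] + z·sd(Q) = 502 + 2.08·47 = 599.76.

Q = 599.76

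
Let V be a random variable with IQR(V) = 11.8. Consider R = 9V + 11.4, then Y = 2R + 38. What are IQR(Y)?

IQR(Y) = 212.4

IQR(R) = |9|·11.8 = 106.2.
IQR(Y) = |2|·106.2 = 212.4.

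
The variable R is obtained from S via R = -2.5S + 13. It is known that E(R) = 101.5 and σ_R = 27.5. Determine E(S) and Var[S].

From R = -2.5S + 13: E(R) = a·E(S) + b, so E(S) = (E(R) − b)/a = (101.5 − 13)/(-2.5) = -35.4.
Var[R] = 27.5² = 756.25.
Var[R] = a²·Var[S], so Var[S] = 756.25/(-2.5)² = 121.

E(S) = -35.4, Var[S] = 121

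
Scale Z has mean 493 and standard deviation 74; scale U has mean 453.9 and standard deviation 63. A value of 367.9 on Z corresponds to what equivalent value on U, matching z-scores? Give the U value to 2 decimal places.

z = (367.9 − 493)/74 ≈ -1.6905.
U = 453.9 + z·63 = 453.9 + (367.9 − 493)·63/74 ≈ 347.40.

U = 347.40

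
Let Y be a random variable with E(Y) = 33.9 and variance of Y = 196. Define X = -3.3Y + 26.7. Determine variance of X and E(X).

X = -3.3Y + 26.7 is linear with a = -3.3, b = 26.7.
variance of X = a²·variance of Y = (-3.3)²·196 = 2134.44 (the additive constant 26.7 does not affect variance).
E(X) = a·E(Y) + b = (-3.3)·33.9 + 26.7 = -85.17.

variance of X = 2134.44, E(X) = -85.17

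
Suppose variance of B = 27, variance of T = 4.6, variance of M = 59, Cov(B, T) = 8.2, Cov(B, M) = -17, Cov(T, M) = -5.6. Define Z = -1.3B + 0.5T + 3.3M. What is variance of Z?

variance of Z = 806.01

variance of Z = a²·variance of B + b²·variance of T + c²·variance of M + 2ab·Cov(B, T) + 2ac·Cov(B, M) + 2bc·Cov(T, M), with a = -1.3, b = 0.5, c = 3.3.
= 45.63 + 1.15 + 642.51 + (-10.66) + 145.86 + (-18.48)
= 806.01.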